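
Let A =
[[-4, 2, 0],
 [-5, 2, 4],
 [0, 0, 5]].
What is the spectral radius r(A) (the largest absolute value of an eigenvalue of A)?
r(A) = 5

The eigenvalues of A are the roots of its characteristic polynomial. With M = A (coefficients from the trace, the sum of principal 2x2 minors, and det A):
  p(λ) = det(λ I - M) = λ^3 - 3λ^2 - 8λ - 10.
By the rational root theorem any rational root is an integer divisor of 10. Testing λ = 5: p(5) = 125 - 75 - 40 - 10 = 0, so λ = 5 is a root. Dividing out (λ - 5) leaves p(λ) = (λ - 5)(λ^2 + 2λ + 2). For λ^2 + 2λ + 2 the discriminant is -4. It is negative, so the roots are the complex-conjugate pair λ = -1 ± (sqrt(4)/2) i ≈ -1 ± 1i. For a conjugate pair the product of the roots equals the constant term, so |λ|^2 = 2 and |λ| = sqrt(2) ≈ 1.4142.
Thus the eigenvalues (to 4 decimals) are -1 ± 1i (modulus 1.4142); 5 (modulus 5). The spectral radius is the largest modulus: r(A) = 5. (Cross-check: r(A) ≤ ||A||_2 ≈ 8.1763; equality holds whenever A is normal, though it can also hold for some non-normal A.)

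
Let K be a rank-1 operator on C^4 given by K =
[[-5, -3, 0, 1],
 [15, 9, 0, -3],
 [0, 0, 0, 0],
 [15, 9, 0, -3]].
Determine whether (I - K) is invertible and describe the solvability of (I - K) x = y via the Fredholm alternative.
(I - K) is singular (det(I - K) = 0, i.e. 1 ∈ sigma(K)). (I - K) x = y is solvable iff y ⊥ ker((I - K)^*) = span{(-5, -3, 0, 1)}, i.e. iff -5y_1 - 3y_2 + y_4 = 0. When solvable, the solutions are x = y + c·(1, -3, 0, -3), c arbitrary (ker(I - K) = span{(1, -3, 0, -3)}, dimension 1).

K has rank 1, so it is an outer product K = u v^T: every row of K is a multiple of one row vector. Reading off the entries, u = (1, -3, 0, -3) and v = (-5, -3, 0, 1) (row i of K equals u_i·v^T). A rank-one matrix u v^T satisfies K u = u (v·u) and kills the (3)-dimensional subspace v^⊥, so its characteristic polynomial is lambda^3 (lambda - v·u) with v·u = tr K = 1. Hence the eigenvalues of I - K are 1 (multiplicity 3) and 1 - (1) = 0, so det(I - K) = 0. (Direct check: I - K =
[[6, 3, 0, -1],
 [-15, -8, 0, 3],
 [0, 0, 1, 0],
 [-15, -9, 0, 4]]
has determinant 0.) So 1 is an eigenvalue of K and (I - K) is not invertible. The finite-dimensional Fredholm alternative says: either (I - K) is invertible, or ker(I - K) ≠ {0} and then range(I - K) = ker((I - K)^*)^⊥, with dim ker(I - K) = dim ker((I - K)^*). We are in the second case, so we need both kernels. Kernel of I - K: (I - K) u = u - u (v·u) = u - u = 0, so ker(I - K) = span{u} = span{(1, -3, 0, -3)} (it is exactly 1-dimensional because rank(I - K) = 3). Kernel of the adjoint: K is real, so (I - K)^* = I - K^T = I - v u^T, and (I - v u^T) v = v - v (u·v) = 0; hence ker((I - K)^*) = span{v} = span{(-5, -3, 0, 1)}. Therefore (I - K) x = y is solvable iff <y, v> = 0, i.e. iff -5y_1 - 3y_2 + y_4 = 0. When this holds, K y = u (v·y) = 0, so (I - K) y = y and x = y is a particular solution; the full solution set is the line x = y + c·u = y + c·(1, -3, 0, -3), c ∈ C.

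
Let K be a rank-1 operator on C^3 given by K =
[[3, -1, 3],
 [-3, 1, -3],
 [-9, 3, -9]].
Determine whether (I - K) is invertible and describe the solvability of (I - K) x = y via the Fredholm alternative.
(I - K) is invertible (det(I - K) = 6 ≠ 0), so for every y in C^3 the equation (I - K) x = y has a unique solution.

K has rank 1, so it is an outer product K = u v^T: every row of K is a multiple of one row vector. Reading off the entries, u = (-1, 1, 3) and v = (-3, 1, -3) (row i of K equals u_i·v^T). A rank-one matrix u v^T satisfies K u = u (v·u) and kills the (2)-dimensional subspace v^⊥, so its characteristic polynomial is lambda^2 (lambda - v·u) with v·u = tr K = -5. Hence the eigenvalues of I - K are 1 (multiplicity 2) and 1 - (-5) = 6, so det(I - K) = 6. (Direct check: I - K =
[[-2, 1, -3],
 [3, 0, 3],
 [9, -3, 10]]
has determinant 6.) The finite-dimensional Fredholm alternative says: either (I - K) is invertible, or ker(I - K) ≠ {0} and then range(I - K) = ker((I - K)^*)^⊥, with dim ker(I - K) = dim ker((I - K)^*). Since det(I - K) ≠ 0, 1 is not an eigenvalue of K and ker(I - K) = {0}, so we are in the first case: for every y there is a unique x = (I - K)^(-1) y. Explicitly, by the Sherman–Morrison formula, (I - u v^T)^(-1) = I + u v^T/(1 - v·u), i.e. (I - K)^(-1) = I + K/(6).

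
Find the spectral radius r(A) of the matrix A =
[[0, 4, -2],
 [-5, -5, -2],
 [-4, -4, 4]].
r(A) ≈ 5.539

The eigenvalues of A are the roots of its characteristic polynomial. With M = A (coefficients from the trace, the sum of principal 2x2 minors, and det A):
  p(λ) = det(λ I - M) = λ^3 + λ^2 - 16λ - 112.
No integer candidate from the rational root theorem (±divisors of 112) is a root, so the roots are irrational. The cubic discriminant is Δ = -289344 < 0, so there is one real root and a complex-conjugate pair. p(5) = -42 and p(6) = 44 have opposite signs, so a root lies in (5, 6); Newton's method refines it to λ ≈ 5.539. Dividing out (λ - (5.539)) leaves approximately λ^2 + 6.539λ + 20.2201. For λ^2 + 6.539λ + 20.2201 the discriminant is -38.1212. It is negative, so the remaining roots are the complex-conjugate pair λ ≈ -3.2695 ± 3.0871i. Their product equals the constant term, so |λ|^2 ≈ 20.2201 and |λ| ≈ 4.4967.
Thus the eigenvalues (to 4 decimals) are 5.539 (modulus 5.539); -3.2695 ± 3.0871i (modulus 4.4967). The spectral radius is the largest modulus: r(A) ≈ 5.539. (Cross-check: r(A) ≤ ||A||_2 ≈ 9.6873; equality holds whenever A is normal, though it can also hold for some non-normal A.)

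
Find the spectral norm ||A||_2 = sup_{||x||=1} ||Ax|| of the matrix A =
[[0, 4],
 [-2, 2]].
||A||_2 = sqrt((24 + sqrt(320))/2) ≈ 4.5765 (= sqrt(largest eigenvalue of A^T A))

||A||_2 = sigma_max(A) = sqrt(lambda_max(A^T A)). Form the symmetric matrix M = A^T A =
[[4, -4],
 [-4, 20]].
Its characteristic polynomial (trace, determinant of M give the coefficients) is
  p(λ) = det(λ I - M) = λ^2 - 24λ + 64.
For λ^2 - 24λ + 64 the discriminant is 320. It is nonnegative but not a perfect square, so the roots are real and irrational: λ = (24 ± sqrt(320))/2 ≈ 20.9443, 3.0557.
So the eigenvalues of A^T A are ≈ 3.0557, 20.9443 (all ≥ 0, as they must be for A^T A). The largest is λ_max = (24 + sqrt(320))/2 ≈ 20.9443, hence ||A||_2 = sqrt(λ_max) = sqrt((24 + sqrt(320))/2) ≈ 4.5765.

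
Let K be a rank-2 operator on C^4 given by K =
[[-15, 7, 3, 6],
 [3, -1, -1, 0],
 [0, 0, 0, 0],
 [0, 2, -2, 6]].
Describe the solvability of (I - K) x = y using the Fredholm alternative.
(I - K) is invertible (det(I - K) = -91 ≠ 0), so for every y in C^4 the equation (I - K) x = y has a unique solution.

K has rank 2 and factors as K = U V^T = u1 v1^T + u2 v2^T with u1 = (2, 0, 0, 2), v1 = (-3, 2, 0, 3), u2 = (-3, 1, 0, 2), v2 = (3, -1, -1, 0) (multiplying out reproduces the displayed K). The nonzero eigenvalues of U V^T coincide with those of the 2 x 2 matrix G = V^T U = [[v1·u1, v1·u2], [v2·u1, v2·u2]] = [[0, 17], [6, -10]], and by the Sylvester determinant identity det(I_4 - U V^T) = det(I_2 - V^T U) = det([[1, -17], [-6, 11]]) = (1)(11) - (-17)(-6) = -91. (Direct check: I - K =
[[16, -7, -3, -6],
 [-3, 2, 1, 0],
 [0, 0, 1, 0],
 [0, -2, 2, -5]]
has determinant -91.) The finite-dimensional Fredholm alternative says: either (I - K) is invertible, or ker(I - K) ≠ {0} and then range(I - K) = ker((I - K)^*)^⊥, with dim ker(I - K) = dim ker((I - K)^*). Since det(I - K) ≠ 0, 1 is not an eigenvalue of K and ker(I - K) = {0}, so we are in the first case: for every y there is a unique x = (I - K)^(-1) y. (Explicitly, by the Woodbury identity, (I - U V^T)^(-1) = I + U (I_2 - G)^(-1) V^T.)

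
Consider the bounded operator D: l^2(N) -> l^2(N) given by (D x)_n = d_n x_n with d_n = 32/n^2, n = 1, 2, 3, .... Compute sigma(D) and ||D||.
sigma(D) = {32/n^2 : n ≥ 1} ∪ {0}; ||D|| = 32

A bounded diagonal operator on l^2 with diagonal entries d_n has spectrum equal to the closure of {d_n : n ≥ 1}: every d_n is an eigenvalue (with eigenvector e_n), so {d_n} ⊂ sigma(D); the spectrum is closed, so its closure is too; and for lambda not in the closure, (D - lambda I) has bounded inverse (the diagonal entries 1/(d_n - lambda) are bounded). For our sequence d_n = 32/n^2, n = 1, 2, 3, ...:
  - {d_n} = {32/n^2 : n ≥ 1}; the only limit point is 0
  - closure = {32/n^2 : n ≥ 1} ∪ {0}
For the norm: a diagonal operator has ||D|| = sup_n |d_n|. Here d_n = 32/n^2 is positive and decreasing, so sup_n |d_n| = d_1 = 32. So ||D|| = 32.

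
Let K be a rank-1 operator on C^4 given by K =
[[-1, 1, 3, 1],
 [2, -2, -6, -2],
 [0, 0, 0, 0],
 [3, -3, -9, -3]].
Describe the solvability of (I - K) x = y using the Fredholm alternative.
(I - K) is invertible (det(I - K) = 7 ≠ 0), so for every y in C^4 the equation (I - K) x = y has a unique solution.

K has rank 1, so it is an outer product K = u v^T: every row of K is a multiple of one row vector. Reading off the entries, u = (1, -2, 0, -3) and v = (-1, 1, 3, 1) (row i of K equals u_i·v^T). A rank-one matrix u v^T satisfies K u = u (v·u) and kills the (3)-dimensional subspace v^⊥, so its characteristic polynomial is lambda^3 (lambda - v·u) with v·u = tr K = -6. Hence the eigenvalues of I - K are 1 (multiplicity 3) and 1 - (-6) = 7, so det(I - K) = 7. (Direct check: I - K =
[[2, -1, -3, -1],
 [-2, 3, 6, 2],
 [0, 0, 1, 0],
 [-3, 3, 9, 4]]
has determinant 7.) The finite-dimensional Fredholm alternative says: either (I - K) is invertible, or ker(I - K) ≠ {0} and then range(I - K) = ker((I - K)^*)^⊥, with dim ker(I - K) = dim ker((I - K)^*). Since det(I - K) ≠ 0, 1 is not an eigenvalue of K and ker(I - K) = {0}, so we are in the first case: for every y there is a unique x = (I - K)^(-1) y. Explicitly, by the Sherman–Morrison formula, (I - u v^T)^(-1) = I + u v^T/(1 - v·u), i.e. (I - K)^(-1) = I + K/(7).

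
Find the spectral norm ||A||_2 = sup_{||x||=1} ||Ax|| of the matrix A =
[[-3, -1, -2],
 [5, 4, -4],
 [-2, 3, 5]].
||A||_2 ≈ 8.2772 (= sqrt(largest eigenvalue of A^T A))

||A||_2 = sigma_max(A) = sqrt(lambda_max(A^T A)). Form the symmetric matrix M = A^T A =
[[38, 17, -24],
 [17, 26, 1],
 [-24, 1, 45]].
Its characteristic polynomial (trace, sum of principal 2x2 minors, determinant of M give the coefficients) is
  p(λ) = det(λ I - M) = λ^3 - 109λ^2 + 3002λ - 15625.
No integer candidate from the rational root theorem (±divisors of 15625) is a root, so the roots are irrational. The cubic discriminant is Δ = 3354428617 > 0, so there are three distinct real roots. p(6) = -1321 and p(7) = 391 have opposite signs, so a root lies in (6, 7); Newton's method refines it to λ ≈ 6.7622. p(33) = 677 and p(34) = -257 have opposite signs, so a root lies in (33, 34); Newton's method refines it to λ ≈ 33.7266. p(68) = -1073 and p(69) = 1073 have opposite signs, so a root lies in (68, 69); Newton's method refines it to λ ≈ 68.5112. Check (Vieta): the three roots sum to 109, matching tr M = 109.
So the eigenvalues of A^T A are ≈ 6.7622, 33.7266, 68.5112 (all ≥ 0, as they must be for A^T A). The largest is λ_max ≈ 68.5112, hence ||A||_2 = sqrt(λ_max) ≈ 8.2772.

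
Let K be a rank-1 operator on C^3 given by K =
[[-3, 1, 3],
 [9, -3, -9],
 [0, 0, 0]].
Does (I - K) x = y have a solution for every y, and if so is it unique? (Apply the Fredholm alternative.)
(I - K) is invertible (det(I - K) = 7 ≠ 0), so for every y in C^3 the equation (I - K) x = y has a unique solution.

K has rank 1, so it is an outer product K = u v^T: every row of K is a multiple of one row vector. Reading off the entries, u = (1, -3, 0) and v = (-3, 1, 3) (row i of K equals u_i·v^T). A rank-one matrix u v^T satisfies K u = u (v·u) and kills the (2)-dimensional subspace v^⊥, so its characteristic polynomial is lambda^2 (lambda - v·u) with v·u = tr K = -6. Hence the eigenvalues of I - K are 1 (multiplicity 2) and 1 - (-6) = 7, so det(I - K) = 7. (Direct check: I - K =
[[4, -1, -3],
 [-9, 4, 9],
 [0, 0, 1]]
has determinant 7.) The finite-dimensional Fredholm alternative says: either (I - K) is invertible, or ker(I - K) ≠ {0} and then range(I - K) = ker((I - K)^*)^⊥, with dim ker(I - K) = dim ker((I - K)^*). Since det(I - K) ≠ 0, 1 is not an eigenvalue of K and ker(I - K) = {0}, so we are in the first case: for every y there is a unique x = (I - K)^(-1) y. Explicitly, by the Sherman–Morrison formula, (I - u v^T)^(-1) = I + u v^T/(1 - v·u), i.e. (I - K)^(-1) = I + K/(7).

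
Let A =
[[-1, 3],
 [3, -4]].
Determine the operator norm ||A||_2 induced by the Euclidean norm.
||A||_2 = sqrt((35 + sqrt(1125))/2) ≈ 5.8541 (= sqrt(largest eigenvalue of A^T A))

||A||_2 = sigma_max(A) = sqrt(lambda_max(A^T A)). Form the symmetric matrix M = A^T A =
[[10, -15],
 [-15, 25]].
Its characteristic polynomial (trace, determinant of M give the coefficients) is
  p(λ) = det(λ I - M) = λ^2 - 35λ + 25.
For λ^2 - 35λ + 25 the discriminant is 1125. It is nonnegative but not a perfect square, so the roots are real and irrational: λ = (35 ± sqrt(1125))/2 ≈ 34.2705, 0.7295.
So the eigenvalues of A^T A are ≈ 0.7295, 34.2705 (all ≥ 0, as they must be for A^T A). The largest is λ_max = (35 + sqrt(1125))/2 ≈ 34.2705, hence ||A||_2 = sqrt(λ_max) = sqrt((35 + sqrt(1125))/2) ≈ 5.8541.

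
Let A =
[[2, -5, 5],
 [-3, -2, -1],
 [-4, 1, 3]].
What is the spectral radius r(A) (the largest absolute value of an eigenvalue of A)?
r(A) ≈ 5.6094

The eigenvalues of A are the roots of its characteristic polynomial. With M = A (coefficients from the trace, the sum of principal 2x2 minors, and det A):
  p(λ) = det(λ I - M) = λ^3 - 3λ^2 + 2λ + 130.
No integer candidate from the rational root theorem (±divisors of 130) is a root, so the roots are irrational. The cubic discriminant is Δ = -456296 < 0, so there is one real root and a complex-conjugate pair. p(-5) = -80 and p(-4) = 10 have opposite signs, so a root lies in (-5, -4); Newton's method refines it to λ ≈ -4.1316. Dividing out (λ - (-4.1316)) leaves approximately λ^2 - 7.1316λ + 31.4649. For λ^2 - 7.1316λ + 31.4649 the discriminant is -74.9998. It is negative, so the remaining roots are the complex-conjugate pair λ ≈ 3.5658 ± 4.3301i. Their product equals the constant term, so |λ|^2 ≈ 31.4649 and |λ| ≈ 5.6094.
Thus the eigenvalues (to 4 decimals) are -4.1316 (modulus 4.1316); 3.5658 ± 4.3301i (modulus 5.6094). The spectral radius is the largest modulus: r(A) ≈ 5.6094. (Cross-check: r(A) ≤ ||A||_2 ≈ 7.3586; equality holds whenever A is normal, though it can also hold for some non-normal A.)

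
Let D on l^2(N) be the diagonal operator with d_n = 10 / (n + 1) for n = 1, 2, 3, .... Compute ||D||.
||D|| = 5 (attained at n = 1)

For D diagonal, ||D|| = sup_n |d_n| = sup_n 10/(n + 1). This is positive and strictly decreasing in n, so the supremum is attained at n = 1: d_1 = 10/(1 + 1) = 5. Hence ||D|| = 5.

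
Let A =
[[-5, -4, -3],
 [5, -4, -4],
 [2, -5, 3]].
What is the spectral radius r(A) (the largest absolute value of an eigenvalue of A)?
r(A) ≈ 7.6062

The eigenvalues of A are the roots of its characteristic polynomial. With M = A (coefficients from the trace, the sum of principal 2x2 minors, and det A):
  p(λ) = det(λ I - M) = λ^3 + 6λ^2 - λ - 303.
No integer candidate from the rational root theorem (±divisors of 303) is a root, so the roots are irrational. The cubic discriminant is Δ = -2184287 < 0, so there is one real root and a complex-conjugate pair. p(5) = -33 and p(6) = 123 have opposite signs, so a root lies in (5, 6); Newton's method refines it to λ ≈ 5.2373. Dividing out (λ - (5.2373)) leaves approximately λ^2 + 11.2373λ + 57.8538. For λ^2 + 11.2373λ + 57.8538 the discriminant is -105.1373. It is negative, so the remaining roots are the complex-conjugate pair λ ≈ -5.6187 ± 5.1268i. Their product equals the constant term, so |λ|^2 ≈ 57.8538 and |λ| ≈ 7.6062.
Thus the eigenvalues (to 4 decimals) are 5.2373 (modulus 5.2373); -5.6187 ± 5.1268i (modulus 7.6062). The spectral radius is the largest modulus: r(A) ≈ 7.6062. (Cross-check: r(A) ≤ ||A||_2 ≈ 8.2687; equality holds whenever A is normal, though it can also hold for some non-normal A.)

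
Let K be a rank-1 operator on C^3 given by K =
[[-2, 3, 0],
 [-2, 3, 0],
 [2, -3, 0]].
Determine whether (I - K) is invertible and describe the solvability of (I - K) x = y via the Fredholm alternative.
(I - K) is singular (det(I - K) = 0, i.e. 1 ∈ sigma(K)). (I - K) x = y is solvable iff y ⊥ ker((I - K)^*) = span{(-2, 3, 0)}, i.e. iff -2y_1 + 3y_2 = 0. When solvable, the solutions are x = y + c·(1, 1, -1), c arbitrary (ker(I - K) = span{(1, 1, -1)}, dimension 1).

K has rank 1, so it is an outer product K = u v^T: every row of K is a multiple of one row vector. Reading off the entries, u = (1, 1, -1) and v = (-2, 3, 0) (row i of K equals u_i·v^T). A rank-one matrix u v^T satisfies K u = u (v·u) and kills the (2)-dimensional subspace v^⊥, so its characteristic polynomial is lambda^2 (lambda - v·u) with v·u = tr K = 1. Hence the eigenvalues of I - K are 1 (multiplicity 2) and 1 - (1) = 0, so det(I - K) = 0. (Direct check: I - K =
[[3, -3, 0],
 [2, -2, 0],
 [-2, 3, 1]]
has determinant 0.) So 1 is an eigenvalue of K and (I - K) is not invertible. The finite-dimensional Fredholm alternative says: either (I - K) is invertible, or ker(I - K) ≠ {0} and then range(I - K) = ker((I - K)^*)^⊥, with dim ker(I - K) = dim ker((I - K)^*). We are in the second case, so we need both kernels. Kernel of I - K: (I - K) u = u - u (v·u) = u - u = 0, so ker(I - K) = span{u} = span{(1, 1, -1)} (it is exactly 1-dimensional because rank(I - K) = 2). Kernel of the adjoint: K is real, so (I - K)^* = I - K^T = I - v u^T, and (I - v u^T) v = v - v (u·v) = 0; hence ker((I - K)^*) = span{v} = span{(-2, 3, 0)}. Therefore (I - K) x = y is solvable iff <y, v> = 0, i.e. iff -2y_1 + 3y_2 = 0. When this holds, K y = u (v·y) = 0, so (I - K) y = y and x = y is a particular solution; the full solution set is the line x = y + c·u = y + c·(1, 1, -1), c ∈ C.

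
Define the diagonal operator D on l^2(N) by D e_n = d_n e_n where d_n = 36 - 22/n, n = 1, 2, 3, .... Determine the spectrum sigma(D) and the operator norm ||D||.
sigma(D) = {36 - 22/n : n ≥ 1} ∪ {36}; ||D|| = 36

A bounded diagonal operator on l^2 with diagonal entries d_n has spectrum equal to the closure of {d_n : n ≥ 1}: every d_n is an eigenvalue (with eigenvector e_n), so {d_n} ⊂ sigma(D); the spectrum is closed, so its closure is too; and for lambda not in the closure, (D - lambda I) has bounded inverse (the diagonal entries 1/(d_n - lambda) are bounded). For our sequence d_n = 36 - 22/n, n = 1, 2, 3, ...:
  - {d_n} = {36 - 22/n : n ≥ 1}; the only limit point is 36
  - closure = {36 - 22/n : n ≥ 1} ∪ {36}
For the norm: a diagonal operator has ||D|| = sup_n |d_n|. Here d_n = 36 - 22/n increases monotonically from d_1 = 14 toward 36, with all terms in [14, 36); so sup_n |d_n| = 36 (the supremum is the limit, not attained). So ||D|| = 36.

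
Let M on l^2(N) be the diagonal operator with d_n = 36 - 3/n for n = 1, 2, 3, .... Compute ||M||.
||M|| = 36

For a diagonal operator on l^2 with entries d_n, ||M|| = sup_n |d_n|. Here d_1 = 33, d_2 = 69/2, ..., and d_n = 36 - 3/n increases monotonically toward 36. All terms lie in [33, 36), so |d_n| = d_n and the supremum is the limit 36, which is not attained by any individual d_n. Hence ||M|| = 36.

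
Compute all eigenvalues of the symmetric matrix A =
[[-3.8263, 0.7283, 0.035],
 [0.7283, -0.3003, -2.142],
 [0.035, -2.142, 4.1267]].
sigma(A) ≈ {-4, -1, 5}

A is real symmetric, so its spectrum consists of real eigenvalues. Expanding the characteristic polynomial of the displayed matrix gives
  det(λ I - A) = p(λ) = λ^3 + (0)λ^2 + (-21)λ + (-20).
Solving p(λ) = 0 yields eigenvalues ≈ -4, -1, 5. (A is shown rounded to 4 decimals, so these recover the underlying integer eigenvalues to within that precision.)
Verification: the trace of A = 0 equals the sum of eigenvalues 0, and det(A) ≈ 19.9997 matches the eigenvalue product 20.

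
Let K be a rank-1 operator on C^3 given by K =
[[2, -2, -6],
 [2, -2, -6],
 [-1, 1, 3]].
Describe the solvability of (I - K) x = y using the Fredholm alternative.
(I - K) is invertible (det(I - K) = -2 ≠ 0), so for every y in C^3 the equation (I - K) x = y has a unique solution.

K has rank 1, so it is an outer product K = u v^T: every row of K is a multiple of one row vector. Reading off the entries, u = (-2, -2, 1) and v = (-1, 1, 3) (row i of K equals u_i·v^T). A rank-one matrix u v^T satisfies K u = u (v·u) and kills the (2)-dimensional subspace v^⊥, so its characteristic polynomial is lambda^2 (lambda - v·u) with v·u = tr K = 3. Hence the eigenvalues of I - K are 1 (multiplicity 2) and 1 - (3) = -2, so det(I - K) = -2. (Direct check: I - K =
[[-1, 2, 6],
 [-2, 3, 6],
 [1, -1, -2]]
has determinant -2.) The finite-dimensional Fredholm alternative says: either (I - K) is invertible, or ker(I - K) ≠ {0} and then range(I - K) = ker((I - K)^*)^⊥, with dim ker(I - K) = dim ker((I - K)^*). Since det(I - K) ≠ 0, 1 is not an eigenvalue of K and ker(I - K) = {0}, so we are in the first case: for every y there is a unique x = (I - K)^(-1) y. Explicitly, by the Sherman–Morrison formula, (I - u v^T)^(-1) = I + u v^T/(1 - v·u), i.e. (I - K)^(-1) = I + K/(-2).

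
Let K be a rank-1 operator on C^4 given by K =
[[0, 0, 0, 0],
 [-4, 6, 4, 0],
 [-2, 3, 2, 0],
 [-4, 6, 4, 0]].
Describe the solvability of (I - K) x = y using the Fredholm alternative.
(I - K) is invertible (det(I - K) = -7 ≠ 0), so for every y in C^4 the equation (I - K) x = y has a unique solution.

K has rank 1, so it is an outer product K = u v^T: every row of K is a multiple of one row vector. Reading off the entries, u = (0, -2, -1, -2) and v = (2, -3, -2, 0) (row i of K equals u_i·v^T). A rank-one matrix u v^T satisfies K u = u (v·u) and kills the (3)-dimensional subspace v^⊥, so its characteristic polynomial is lambda^3 (lambda - v·u) with v·u = tr K = 8. Hence the eigenvalues of I - K are 1 (multiplicity 3) and 1 - (8) = -7, so det(I - K) = -7. (Direct check: I - K =
[[1, 0, 0, 0],
 [4, -5, -4, 0],
 [2, -3, -1, 0],
 [4, -6, -4, 1]]
has determinant -7.) The finite-dimensional Fredholm alternative says: either (I - K) is invertible, or ker(I - K) ≠ {0} and then range(I - K) = ker((I - K)^*)^⊥, with dim ker(I - K) = dim ker((I - K)^*). Since det(I - K) ≠ 0, 1 is not an eigenvalue of K and ker(I - K) = {0}, so we are in the first case: for every y there is a unique x = (I - K)^(-1) y. Explicitly, by the Sherman–Morrison formula, (I - u v^T)^(-1) = I + u v^T/(1 - v·u), i.e. (I - K)^(-1) = I + K/(-7).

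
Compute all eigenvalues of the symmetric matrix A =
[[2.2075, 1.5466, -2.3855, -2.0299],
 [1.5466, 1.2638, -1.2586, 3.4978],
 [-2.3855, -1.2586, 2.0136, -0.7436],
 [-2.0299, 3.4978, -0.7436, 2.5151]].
sigma(A) ≈ {-3, 0, 5, 6}

A is real symmetric, so its spectrum consists of real eigenvalues. Expanding the characteristic polynomial of the displayed matrix gives
  det(λ I - A) = p(λ) = λ^4 + (-8)λ^3 + (-3)λ^2 + (90)λ + (-0.002).
Solving p(λ) = 0 yields eigenvalues ≈ -3, 0, 5, 6. (A is shown rounded to 4 decimals, so these recover the underlying integer eigenvalues to within that precision.)
Verification: the trace of A = 8 equals the sum of eigenvalues 8, and det(A) ≈ -0.0020 matches the eigenvalue product 0.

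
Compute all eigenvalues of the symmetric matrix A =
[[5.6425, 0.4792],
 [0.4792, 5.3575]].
sigma(A) ≈ {5, 6}

A is real symmetric, so its spectrum consists of real eigenvalues. Expanding the characteristic polynomial of the displayed matrix gives
  det(λ I - A) = p(λ) = λ^2 + (-11)λ + (30).
Solving p(λ) = 0 yields eigenvalues ≈ 5, 6. (A is shown rounded to 4 decimals, so these recover the underlying integer eigenvalues to within that precision.)
Verification: the trace of A = 11 equals the sum of eigenvalues 11, and det(A) ≈ 30.0001 matches the eigenvalue product 30.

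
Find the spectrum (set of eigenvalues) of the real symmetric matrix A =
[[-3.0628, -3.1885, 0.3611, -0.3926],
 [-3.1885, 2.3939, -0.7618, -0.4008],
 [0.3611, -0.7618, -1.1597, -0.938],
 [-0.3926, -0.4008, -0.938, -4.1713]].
sigma(A) ≈ {-5, -4, -1, 4}

A is real symmetric, so its spectrum consists of real eigenvalues. Expanding the characteristic polynomial of the displayed matrix gives
  det(λ I - A) = p(λ) = λ^4 + (6)λ^3 + (-11)λ^2 + (-96)λ + (-79.9965).
Solving p(λ) = 0 yields eigenvalues ≈ -5, -4, -1, 4. (A is shown rounded to 4 decimals, so these recover the underlying integer eigenvalues to within that precision.)
Verification: the trace of A = -6 equals the sum of eigenvalues -6, and det(A) ≈ -79.9965 matches the eigenvalue product -80.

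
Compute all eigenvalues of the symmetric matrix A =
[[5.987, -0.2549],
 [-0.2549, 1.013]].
sigma(A) ≈ {1, 6}

A is real symmetric, so its spectrum consists of real eigenvalues. Expanding the characteristic polynomial of the displayed matrix gives
  det(λ I - A) = p(λ) = λ^2 + (-7)λ + (6).
Solving p(λ) = 0 yields eigenvalues ≈ 1, 6. (A is shown rounded to 4 decimals, so these recover the underlying integer eigenvalues to within that precision.)
Verification: the trace of A = 7 equals the sum of eigenvalues 7, and det(A) ≈ 5.9999 matches the eigenvalue product 6.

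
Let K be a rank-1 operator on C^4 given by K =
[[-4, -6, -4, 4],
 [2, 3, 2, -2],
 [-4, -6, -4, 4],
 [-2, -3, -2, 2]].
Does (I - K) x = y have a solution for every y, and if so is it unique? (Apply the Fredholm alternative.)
(I - K) is invertible (det(I - K) = 4 ≠ 0), so for every y in C^4 the equation (I - K) x = y has a unique solution.

K has rank 1, so it is an outer product K = u v^T: every row of K is a multiple of one row vector. Reading off the entries, u = (2, -1, 2, 1) and v = (-2, -3, -2, 2) (row i of K equals u_i·v^T). A rank-one matrix u v^T satisfies K u = u (v·u) and kills the (3)-dimensional subspace v^⊥, so its characteristic polynomial is lambda^3 (lambda - v·u) with v·u = tr K = -3. Hence the eigenvalues of I - K are 1 (multiplicity 3) and 1 - (-3) = 4, so det(I - K) = 4. (Direct check: I - K =
[[5, 6, 4, -4],
 [-2, -2, -2, 2],
 [4, 6, 5, -4],
 [2, 3, 2, -1]]
has determinant 4.) The finite-dimensional Fredholm alternative says: either (I - K) is invertible, or ker(I - K) ≠ {0} and then range(I - K) = ker((I - K)^*)^⊥, with dim ker(I - K) = dim ker((I - K)^*). Since det(I - K) ≠ 0, 1 is not an eigenvalue of K and ker(I - K) = {0}, so we are in the first case: for every y there is a unique x = (I - K)^(-1) y. Explicitly, by the Sherman–Morrison formula, (I - u v^T)^(-1) = I + u v^T/(1 - v·u), i.e. (I - K)^(-1) = I + K/(4).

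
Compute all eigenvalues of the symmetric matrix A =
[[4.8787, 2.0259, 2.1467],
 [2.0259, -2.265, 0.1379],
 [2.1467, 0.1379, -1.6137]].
sigma(A) ≈ {-3, -2, 6}

A is real symmetric, so its spectrum consists of real eigenvalues. Expanding the characteristic polynomial of the displayed matrix gives
  det(λ I - A) = p(λ) = λ^3 + (-1)λ^2 + (-24)λ + (-36).
Solving p(λ) = 0 yields eigenvalues ≈ -3, -2, 6. (A is shown rounded to 4 decimals, so these recover the underlying integer eigenvalues to within that precision.)
Verification: the trace of A = 1 equals the sum of eigenvalues 1, and det(A) ≈ 35.9994 matches the eigenvalue product 36.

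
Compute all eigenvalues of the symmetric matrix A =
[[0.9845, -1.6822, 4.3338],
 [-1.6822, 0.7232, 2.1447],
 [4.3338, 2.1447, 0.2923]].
sigma(A) ≈ {-5, 2, 5}

A is real symmetric, so its spectrum consists of real eigenvalues. Expanding the characteristic polynomial of the displayed matrix gives
  det(λ I - A) = p(λ) = λ^3 + (-2)λ^2 + (-25)λ + (50.0016).
Solving p(λ) = 0 yields eigenvalues ≈ -5, 2, 5. (A is shown rounded to 4 decimals, so these recover the underlying integer eigenvalues to within that precision.)
Verification: the trace of A = 2 equals the sum of eigenvalues 2, and det(A) ≈ -50.0016 matches the eigenvalue product -50.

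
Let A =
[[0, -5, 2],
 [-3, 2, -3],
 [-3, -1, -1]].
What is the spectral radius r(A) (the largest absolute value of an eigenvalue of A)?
r(A) ≈ 3.8348

The eigenvalues of A are the roots of its characteristic polynomial. With M = A (coefficients from the trace, the sum of principal 2x2 minors, and det A):
  p(λ) = det(λ I - M) = λ^3 - λ^2 - 14λ + 12.
No integer candidate from the rational root theorem (±divisors of 12) is a root, so the roots are irrational. The cubic discriminant is Δ = 10356 > 0, so there are three distinct real roots. p(-4) = -12 and p(-3) = 18 have opposite signs, so a root lies in (-4, -3); Newton's method refines it to λ ≈ -3.6842. p(0) = 12 and p(1) = -2 have opposite signs, so a root lies in (0, 1); Newton's method refines it to λ ≈ 0.8494. p(3) = -12 and p(4) = 4 have opposite signs, so a root lies in (3, 4); Newton's method refines it to λ ≈ 3.8348. Check (Vieta): the three roots sum to 1, matching tr M = 1.
Thus the eigenvalues (to 4 decimals) are -3.6842 (modulus 3.6842); 0.8494 (modulus 0.8494); 3.8348 (modulus 3.8348). The spectral radius is the largest modulus: r(A) ≈ 3.8348. (Cross-check: r(A) ≤ ||A||_2 ≈ 6.513; equality holds whenever A is normal, though it can also hold for some non-normal A.)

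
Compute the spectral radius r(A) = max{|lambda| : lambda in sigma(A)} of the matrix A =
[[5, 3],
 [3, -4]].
r(A) = (1 + sqrt(117))/2 ≈ 5.9083

The eigenvalues of A are the roots of its characteristic polynomial. With M = A (coefficients from the trace and determinant):
  p(λ) = det(λ I - M) = λ^2 - λ - 29.
For λ^2 - λ - 29 the discriminant is 117. It is nonnegative but not a perfect square, so the roots are real and irrational: λ = (1 ± sqrt(117))/2 ≈ 5.9083, -4.9083.
Thus the eigenvalues (to 4 decimals) are 5.9083 (modulus 5.9083); -4.9083 (modulus 4.9083). The spectral radius is the largest modulus: r(A) = (1 + sqrt(117))/2 ≈ 5.9083. (Cross-check: r(A) ≤ ||A||_2 ≈ 5.9083; equality holds whenever A is normal, though it can also hold for some non-normal A.)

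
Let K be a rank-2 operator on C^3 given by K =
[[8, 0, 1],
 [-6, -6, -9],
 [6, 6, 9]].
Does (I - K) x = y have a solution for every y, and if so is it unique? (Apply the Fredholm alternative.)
(I - K) is invertible (det(I - K) = 8 ≠ 0), so for every y in C^3 the equation (I - K) x = y has a unique solution.

K has rank 2 and factors as K = U V^T = u1 v1^T + u2 v2^T with u1 = (-1, 3, -3), v1 = (-2, -2, -3), u2 = (2, 0, 0), v2 = (3, -1, -1) (multiplying out reproduces the displayed K). The nonzero eigenvalues of U V^T coincide with those of the 2 x 2 matrix G = V^T U = [[v1·u1, v1·u2], [v2·u1, v2·u2]] = [[5, -4], [-3, 6]], and by the Sylvester determinant identity det(I_3 - U V^T) = det(I_2 - V^T U) = det([[-4, 4], [3, -5]]) = (-4)(-5) - (4)(3) = 8. (Direct check: I - K =
[[-7, 0, -1],
 [6, 7, 9],
 [-6, -6, -8]]
has determinant 8.) The finite-dimensional Fredholm alternative says: either (I - K) is invertible, or ker(I - K) ≠ {0} and then range(I - K) = ker((I - K)^*)^⊥, with dim ker(I - K) = dim ker((I - K)^*). Since det(I - K) ≠ 0, 1 is not an eigenvalue of K and ker(I - K) = {0}, so we are in the first case: for every y there is a unique x = (I - K)^(-1) y. (Explicitly, by the Woodbury identity, (I - U V^T)^(-1) = I + U (I_2 - G)^(-1) V^T.)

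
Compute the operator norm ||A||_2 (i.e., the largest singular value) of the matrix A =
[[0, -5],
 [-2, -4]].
||A||_2 = sqrt((45 + sqrt(1625))/2) ≈ 6.5311 (= sqrt(largest eigenvalue of A^T A))

||A||_2 = sigma_max(A) = sqrt(lambda_max(A^T A)). Form the symmetric matrix M = A^T A =
[[4, 8],
 [8, 41]].
Its characteristic polynomial (trace, determinant of M give the coefficients) is
  p(λ) = det(λ I - M) = λ^2 - 45λ + 100.
For λ^2 - 45λ + 100 the discriminant is 1625. It is nonnegative but not a perfect square, so the roots are real and irrational: λ = (45 ± sqrt(1625))/2 ≈ 42.6556, 2.3444.
So the eigenvalues of A^T A are ≈ 2.3444, 42.6556 (all ≥ 0, as they must be for A^T A). The largest is λ_max = (45 + sqrt(1625))/2 ≈ 42.6556, hence ||A||_2 = sqrt(λ_max) = sqrt((45 + sqrt(1625))/2) ≈ 6.5311.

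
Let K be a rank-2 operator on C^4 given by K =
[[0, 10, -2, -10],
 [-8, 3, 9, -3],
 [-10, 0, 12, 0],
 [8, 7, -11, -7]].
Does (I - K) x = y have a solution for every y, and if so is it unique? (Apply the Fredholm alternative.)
(I - K) is invertible (det(I - K) = 85 ≠ 0), so for every y in C^4 the equation (I - K) x = y has a unique solution.

K has rank 2 and factors as K = U V^T = u1 v1^T + u2 v2^T with u1 = (-2, 1, 2, -3), v1 = (-2, -3, 3, 3), u2 = (-2, -3, -3, 1), v2 = (2, -2, -2, 2) (multiplying out reproduces the displayed K). The nonzero eigenvalues of U V^T coincide with those of the 2 x 2 matrix G = V^T U = [[v1·u1, v1·u2], [v2·u1, v2·u2]] = [[-2, 7], [-16, 10]], and by the Sylvester determinant identity det(I_4 - U V^T) = det(I_2 - V^T U) = det([[3, -7], [16, -9]]) = (3)(-9) - (-7)(16) = 85. (Direct check: I - K =
[[1, -10, 2, 10],
 [8, -2, -9, 3],
 [10, 0, -11, 0],
 [-8, -7, 11, 8]]
has determinant 85.) The finite-dimensional Fredholm alternative says: either (I - K) is invertible, or ker(I - K) ≠ {0} and then range(I - K) = ker((I - K)^*)^⊥, with dim ker(I - K) = dim ker((I - K)^*). Since det(I - K) ≠ 0, 1 is not an eigenvalue of K and ker(I - K) = {0}, so we are in the first case: for every y there is a unique x = (I - K)^(-1) y. (Explicitly, by the Woodbury identity, (I - U V^T)^(-1) = I + U (I_2 - G)^(-1) V^T.)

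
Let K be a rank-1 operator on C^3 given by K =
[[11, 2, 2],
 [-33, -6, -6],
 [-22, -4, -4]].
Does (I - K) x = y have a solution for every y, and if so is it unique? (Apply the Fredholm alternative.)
(I - K) is singular (det(I - K) = 0, i.e. 1 ∈ sigma(K)). (I - K) x = y is solvable iff y ⊥ ker((I - K)^*) = span{(11, 2, 2)}, i.e. iff 11y_1 + 2y_2 + 2y_3 = 0. When solvable, the solutions are x = y + c·(1, -3, -2), c arbitrary (ker(I - K) = span{(1, -3, -2)}, dimension 1).

K has rank 1, so it is an outer product K = u v^T: every row of K is a multiple of one row vector. Reading off the entries, u = (1, -3, -2) and v = (11, 2, 2) (row i of K equals u_i·v^T). A rank-one matrix u v^T satisfies K u = u (v·u) and kills the (2)-dimensional subspace v^⊥, so its characteristic polynomial is lambda^2 (lambda - v·u) with v·u = tr K = 1. Hence the eigenvalues of I - K are 1 (multiplicity 2) and 1 - (1) = 0, so det(I - K) = 0. (Direct check: I - K =
[[-10, -2, -2],
 [33, 7, 6],
 [22, 4, 5]]
has determinant 0.) So 1 is an eigenvalue of K and (I - K) is not invertible. The finite-dimensional Fredholm alternative says: either (I - K) is invertible, or ker(I - K) ≠ {0} and then range(I - K) = ker((I - K)^*)^⊥, with dim ker(I - K) = dim ker((I - K)^*). We are in the second case, so we need both kernels. Kernel of I - K: (I - K) u = u - u (v·u) = u - u = 0, so ker(I - K) = span{u} = span{(1, -3, -2)} (it is exactly 1-dimensional because rank(I - K) = 2). Kernel of the adjoint: K is real, so (I - K)^* = I - K^T = I - v u^T, and (I - v u^T) v = v - v (u·v) = 0; hence ker((I - K)^*) = span{v} = span{(11, 2, 2)}. Therefore (I - K) x = y is solvable iff <y, v> = 0, i.e. iff 11y_1 + 2y_2 + 2y_3 = 0. When this holds, K y = u (v·y) = 0, so (I - K) y = y and x = y is a particular solution; the full solution set is the line x = y + c·u = y + c·(1, -3, -2), c ∈ C.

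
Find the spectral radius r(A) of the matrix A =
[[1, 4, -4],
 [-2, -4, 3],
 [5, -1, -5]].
r(A) ≈ 5.739

The eigenvalues of A are the roots of its characteristic polynomial. With M = A (coefficients from the trace, the sum of principal 2x2 minors, and det A):
  p(λ) = det(λ I - M) = λ^3 + 8λ^2 + 42λ + 45.
No integer candidate from the rational root theorem (±divisors of 45) is a root, so the roots are irrational. The cubic discriminant is Δ = -58131 < 0, so there is one real root and a complex-conjugate pair. p(-2) = -15 and p(-1) = 10 have opposite signs, so a root lies in (-2, -1); Newton's method refines it to λ ≈ -1.3663. Dividing out (λ - (-1.3663)) leaves approximately λ^2 + 6.6337λ + 32.9366. For λ^2 + 6.6337λ + 32.9366 the discriminant is -87.7398. It is negative, so the remaining roots are the complex-conjugate pair λ ≈ -3.3169 ± 4.6835i. Their product equals the constant term, so |λ|^2 ≈ 32.9366 and |λ| ≈ 5.739.
Thus the eigenvalues (to 4 decimals) are -1.3663 (modulus 1.3663); -3.3169 ± 4.6835i (modulus 5.739). The spectral radius is the largest modulus: r(A) ≈ 5.739. (Cross-check: r(A) ≤ ||A||_2 ≈ 9.2814; equality holds whenever A is normal, though it can also hold for some non-normal A.)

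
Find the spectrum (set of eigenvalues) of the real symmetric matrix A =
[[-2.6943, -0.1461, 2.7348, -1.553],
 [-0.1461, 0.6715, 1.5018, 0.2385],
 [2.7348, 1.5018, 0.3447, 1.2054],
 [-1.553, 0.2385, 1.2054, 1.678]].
sigma(A) ≈ {-5, 0, 2, 3}

A is real symmetric, so its spectrum consists of real eigenvalues. Expanding the characteristic polynomial of the displayed matrix gives
  det(λ I - A) = p(λ) = λ^4 + (0)λ^3 + (-19)λ^2 + (29.9983)λ + (0.0023).
Solving p(λ) = 0 yields eigenvalues ≈ -5, 0, 2, 3. (A is shown rounded to 4 decimals, so these recover the underlying integer eigenvalues to within that precision.)
Verification: the trace of A = 0 equals the sum of eigenvalues 0, and det(A) ≈ 0.0023 matches the eigenvalue product 0.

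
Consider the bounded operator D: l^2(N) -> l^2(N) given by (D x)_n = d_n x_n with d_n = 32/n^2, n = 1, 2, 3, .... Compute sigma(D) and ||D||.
sigma(D) = {32/n^2 : n ≥ 1} ∪ {0}; ||D|| = 32

A bounded diagonal operator on l^2 with diagonal entries d_n has spectrum equal to the closure of {d_n : n ≥ 1}: every d_n is an eigenvalue (with eigenvector e_n), so {d_n} ⊂ sigma(D); the spectrum is closed, so its closure is too; and for lambda not in the closure, (D - lambda I) has bounded inverse (the diagonal entries 1/(d_n - lambda) are bounded). For our sequence d_n = 32/n^2, n = 1, 2, 3, ...:
  - {d_n} = {32/n^2 : n ≥ 1}; the only limit point is 0
  - closure = {32/n^2 : n ≥ 1} ∪ {0}
For the norm: a diagonal operator has ||D|| = sup_n |d_n|. Here d_n = 32/n^2 is positive and decreasing, so sup_n |d_n| = d_1 = 32. So ||D|| = 32.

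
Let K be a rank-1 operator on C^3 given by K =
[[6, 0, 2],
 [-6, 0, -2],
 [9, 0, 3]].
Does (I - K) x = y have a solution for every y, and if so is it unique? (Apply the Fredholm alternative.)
(I - K) is invertible (det(I - K) = -8 ≠ 0), so for every y in C^3 the equation (I - K) x = y has a unique solution.

K has rank 1, so it is an outer product K = u v^T: every row of K is a multiple of one row vector. Reading off the entries, u = (-2, 2, -3) and v = (-3, 0, -1) (row i of K equals u_i·v^T). A rank-one matrix u v^T satisfies K u = u (v·u) and kills the (2)-dimensional subspace v^⊥, so its characteristic polynomial is lambda^2 (lambda - v·u) with v·u = tr K = 9. Hence the eigenvalues of I - K are 1 (multiplicity 2) and 1 - (9) = -8, so det(I - K) = -8. (Direct check: I - K =
[[-5, 0, -2],
 [6, 1, 2],
 [-9, 0, -2]]
has determinant -8.) The finite-dimensional Fredholm alternative says: either (I - K) is invertible, or ker(I - K) ≠ {0} and then range(I - K) = ker((I - K)^*)^⊥, with dim ker(I - K) = dim ker((I - K)^*). Since det(I - K) ≠ 0, 1 is not an eigenvalue of K and ker(I - K) = {0}, so we are in the first case: for every y there is a unique x = (I - K)^(-1) y. Explicitly, by the Sherman–Morrison formula, (I - u v^T)^(-1) = I + u v^T/(1 - v·u), i.e. (I - K)^(-1) = I + K/(-8).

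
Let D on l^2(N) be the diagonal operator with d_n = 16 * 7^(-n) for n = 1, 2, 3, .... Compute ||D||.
||D|| = 16/7 (attained at n = 1)

For D diagonal, ||D|| = sup_n |d_n|. The sequence d_n = 16 * 7^(-n) is positive and strictly decreasing (ratio 7^(-1) < 1), so the supremum is d_1 = 16/7. Hence ||D|| = 16/7.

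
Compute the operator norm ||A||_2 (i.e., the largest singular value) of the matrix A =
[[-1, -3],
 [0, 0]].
||A||_2 = sqrt(10) ≈ 3.1623 (= sqrt(largest eigenvalue of A^T A))

||A||_2 = sigma_max(A) = sqrt(lambda_max(A^T A)). Form the symmetric matrix M = A^T A =
[[1, 3],
 [3, 9]].
Its characteristic polynomial (trace, determinant of M give the coefficients) is
  p(λ) = det(λ I - M) = λ^2 - 10λ.
For λ^2 - 10λ the discriminant is 100. It is a perfect square (10^2), so the roots are rational: λ = (10 ± 10)/2 = 10, 0.
So the eigenvalues of A^T A are ≈ 0, 10 (all ≥ 0, as they must be for A^T A). The largest is λ_max = 10, hence ||A||_2 = sqrt(λ_max) = sqrt(10) ≈ 3.1623.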